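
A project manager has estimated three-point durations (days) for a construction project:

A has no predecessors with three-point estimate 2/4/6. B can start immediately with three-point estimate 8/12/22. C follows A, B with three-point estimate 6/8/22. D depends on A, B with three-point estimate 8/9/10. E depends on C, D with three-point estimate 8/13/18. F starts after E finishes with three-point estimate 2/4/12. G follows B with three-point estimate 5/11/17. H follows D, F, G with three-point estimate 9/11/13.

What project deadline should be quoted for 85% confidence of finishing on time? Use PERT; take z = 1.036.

te_A = (2 + 4·4 + 6)/6 = 24/6 = 4; σ²_A = ((6−2)/6)² = 0.444
te_B = (8 + 4·12 + 22)/6 = 78/6 = 13; σ²_B = ((22−8)/6)² = 5.444
te_C = (6 + 4·8 + 22)/6 = 60/6 = 10; σ²_C = ((22−6)/6)² = 7.111
te_D = (8 + 4·9 + 10)/6 = 54/6 = 9; σ²_D = ((10−8)/6)² = 0.111
te_E = (8 + 4·13 + 18)/6 = 78/6 = 13; σ²_E = ((18−8)/6)² = 2.778
te_F = (2 + 4·4 + 12)/6 = 30/6 = 5; σ²_F = ((12−2)/6)² = 2.778
te_G = (5 + 4·11 + 17)/6 = 66/6 = 11; σ²_G = ((17−5)/6)² = 4.000
te_H = (9 + 4·11 + 13)/6 = 66/6 = 11; σ²_H = ((13−9)/6)² = 0.444

Forward pass:
ES_A = 0; EF_A = 4
ES_B = 0; EF_B = 13
ES_C = max(EF_A=4, EF_B=13) = 13; EF_C = 13+10 = 23
ES_D = max(EF_A=4, EF_B=13) = 13; EF_D = 13+9 = 22
ES_E = max(EF_C=23, EF_D=22) = 23; EF_E = 23+13 = 36
ES_F = 36; EF_F = 36+5 = 41
ES_G = 13; EF_G = 13+11 = 24
ES_H = max(EF_D=22, EF_F=41, EF_G=24) = 41; EF_H = 41+11 = 52
Expected project duration μ = 52 days. Critical path: B → C → E → F → H.

Variance along critical path = 5.444 + 7.111 + 2.778 + 2.778 + 0.444 = 18.556; σ = 4.308 days.
D = μ + z·σ = 52 + 1.036·4.308 = 56.5 days

56.5 days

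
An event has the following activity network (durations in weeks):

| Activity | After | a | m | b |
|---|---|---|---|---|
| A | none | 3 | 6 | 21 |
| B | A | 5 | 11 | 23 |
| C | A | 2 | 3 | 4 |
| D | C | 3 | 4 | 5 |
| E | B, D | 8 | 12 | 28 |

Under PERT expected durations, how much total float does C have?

te_A = (3 + 4·6 + 21)/6 = 48/6 = 8
te_B = (5 + 4·11 + 23)/6 = 72/6 = 12
te_C = (2 + 4·3 + 4)/6 = 18/6 = 3
te_D = (3 + 4·4 + 5)/6 = 24/6 = 4
te_E = (8 + 4·12 + 28)/6 = 84/6 = 14

Forward pass:
ES_A = 0; EF_A = 8
ES_B = 8; EF_B = 8+12 = 20
ES_C = 8; EF_C = 8+3 = 11
ES_D = 11; EF_D = 11+4 = 15
ES_E = max(EF_B=20, EF_D=15) = 20; EF_E = 20+14 = 34
Expected project duration μ = 34 weeks. Critical path: A → B → E.

Backward pass:
LF_E = 34; LS_E = 34−14 = 20
LF_D = LS_E = 20; LS_D = 20−4 = 16
LF_C = LS_D = 16; LS_C = 16−3 = 13
LF_B = LS_E = 20; LS_B = 20−12 = 8
LF_A = min(LS_B=8, LS_C=13) = 8; LS_A = 8−8 = 0
Slack_C = LS_C − ES_C = 13 − 8 = 5

5 weeks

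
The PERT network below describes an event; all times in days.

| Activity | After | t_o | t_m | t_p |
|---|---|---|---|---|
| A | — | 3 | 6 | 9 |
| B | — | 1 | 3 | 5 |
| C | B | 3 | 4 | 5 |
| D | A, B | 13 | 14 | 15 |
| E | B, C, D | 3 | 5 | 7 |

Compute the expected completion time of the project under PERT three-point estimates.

te_A = (3 + 4·6 + 9)/6 = 36/6 = 6
te_B = (1 + 4·3 + 5)/6 = 18/6 = 3
te_C = (3 + 4·4 + 5)/6 = 24/6 = 4
te_D = (13 + 4·14 + 15)/6 = 84/6 = 14
te_E = (3 + 4·5 + 7)/6 = 30/6 = 5

Forward pass:
ES_A = 0; EF_A = 6
ES_B = 0; EF_B = 3
ES_C = 3; EF_C = 3+4 = 7
ES_D = max(EF_A=6, EF_B=3) = 6; EF_D = 6+14 = 20
ES_E = max(EF_B=3, EF_C=7, EF_D=20) = 20; EF_E = 20+5 = 25
Expected project duration μ = 25 days. Critical path: A → D → E.

25 days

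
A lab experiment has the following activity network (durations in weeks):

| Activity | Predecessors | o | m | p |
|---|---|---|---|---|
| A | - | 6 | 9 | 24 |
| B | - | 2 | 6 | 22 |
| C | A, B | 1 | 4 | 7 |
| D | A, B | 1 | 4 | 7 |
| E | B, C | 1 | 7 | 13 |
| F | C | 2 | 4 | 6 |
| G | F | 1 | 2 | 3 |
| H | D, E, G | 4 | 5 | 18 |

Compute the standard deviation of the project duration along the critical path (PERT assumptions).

te_A = (6 + 4·9 + 24)/6 = 66/6 = 11; σ²_A = ((24−6)/6)² = 9.000
te_B = (2 + 4·6 + 22)/6 = 48/6 = 8; σ²_B = ((22−2)/6)² = 11.111
te_C = (1 + 4·4 + 7)/6 = 24/6 = 4; σ²_C = ((7−1)/6)² = 1.000
te_D = (1 + 4·4 + 7)/6 = 24/6 = 4; σ²_D = ((7−1)/6)² = 1.000
te_E = (1 + 4·7 + 13)/6 = 42/6 = 7; σ²_E = ((13−1)/6)² = 4.000
te_F = (2 + 4·4 + 6)/6 = 24/6 = 4; σ²_F = ((6−2)/6)² = 0.444
te_G = (1 + 4·2 + 3)/6 = 12/6 = 2; σ²_G = ((3−1)/6)² = 0.111
te_H = (4 + 4·5 + 18)/6 = 42/6 = 7; σ²_H = ((18−4)/6)² = 5.444

Forward pass:
ES_A = 0; EF_A = 11
ES_B = 0; EF_B = 8
ES_C = max(EF_A=11, EF_B=8) = 11; EF_C = 11+4 = 15
ES_D = max(EF_A=11, EF_B=8) = 11; EF_D = 11+4 = 15
ES_E = max(EF_B=8, EF_C=15) = 15; EF_E = 15+7 = 22
ES_F = 15; EF_F = 15+4 = 19
ES_G = 19; EF_G = 19+2 = 21
ES_H = max(EF_D=15, EF_E=22, EF_G=21) = 22; EF_H = 22+7 = 29
Expected project duration μ = 29 weeks. Critical path: A → C → E → H.

Variance along critical path = 9.000 + 1.000 + 4.000 + 5.444 = 19.444
σ = √19.444 = 4.410 weeks

4.41 weeks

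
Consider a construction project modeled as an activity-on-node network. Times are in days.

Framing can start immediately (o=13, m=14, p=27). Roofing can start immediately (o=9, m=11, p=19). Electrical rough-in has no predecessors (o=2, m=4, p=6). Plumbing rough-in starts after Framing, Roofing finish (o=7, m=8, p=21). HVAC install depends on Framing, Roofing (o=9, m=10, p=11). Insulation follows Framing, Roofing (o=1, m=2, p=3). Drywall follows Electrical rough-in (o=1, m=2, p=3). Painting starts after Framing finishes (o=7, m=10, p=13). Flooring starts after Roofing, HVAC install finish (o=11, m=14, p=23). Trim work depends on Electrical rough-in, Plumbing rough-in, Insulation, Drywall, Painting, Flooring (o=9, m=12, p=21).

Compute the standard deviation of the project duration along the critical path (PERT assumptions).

3.68 days

te_Framing = (13 + 4·14 + 27)/6 = 96/6 = 16; σ²_Framing = ((27−13)/6)² = 5.444
te_Roofing = (9 + 4·11 + 19)/6 = 72/6 = 12; σ²_Roofing = ((19−9)/6)² = 2.778
te_Electrical rough-in = (2 + 4·4 + 6)/6 = 24/6 = 4; σ²_Electrical rough-in = ((6−2)/6)² = 0.444
te_Plumbing rough-in = (7 + 4·8 + 21)/6 = 60/6 = 10; σ²_Plumbing rough-in = ((21−7)/6)² = 5.444
te_HVAC install = (9 + 4·10 + 11)/6 = 60/6 = 10; σ²_HVAC install = ((11−9)/6)² = 0.111
te_Insulation = (1 + 4·2 + 3)/6 = 12/6 = 2; σ²_Insulation = ((3−1)/6)² = 0.111
te_Drywall = (1 + 4·2 + 3)/6 = 12/6 = 2; σ²_Drywall = ((3−1)/6)² = 0.111
te_Painting = (7 + 4·10 + 13)/6 = 60/6 = 10; σ²_Painting = ((13−7)/6)² = 1.000
te_Flooring = (11 + 4·14 + 23)/6 = 90/6 = 15; σ²_Flooring = ((23−11)/6)² = 4.000
te_Trim work = (9 + 4·12 + 21)/6 = 78/6 = 13; σ²_Trim work = ((21−9)/6)² = 4.000

Forward pass:
ES_Framing = 0; EF_Framing = 16
ES_Roofing = 0; EF_Roofing = 12
ES_Electrical rough-in = 0; EF_Electrical rough-in = 4
ES_Plumbing rough-in = max(EF_Framing=16, EF_Roofing=12) = 16; EF_Plumbing rough-in = 16+10 = 26
ES_HVAC install = max(EF_Framing=16, EF_Roofing=12) = 16; EF_HVAC install = 16+10 = 26
ES_Insulation = max(EF_Framing=16, EF_Roofing=12) = 16; EF_Insulation = 16+2 = 18
ES_Drywall = 4; EF_Drywall = 4+2 = 6
ES_Painting = 16; EF_Painting = 16+10 = 26
ES_Flooring = max(EF_Roofing=12, EF_HVAC install=26) = 26; EF_Flooring = 26+15 = 41
ES_Trim work = max(EF_Electrical rough-in=4, EF_Plumbing rough-in=26, EF_Insulation=18, EF_Drywall=6, EF_Painting=26, EF_Flooring=41) = 41; EF_Trim work = 41+13 = 54
Expected project duration μ = 54 days. Critical path: Framing → HVAC install → Flooring → Trim work.

Variance along critical path = 5.444 + 0.111 + 4.000 + 4.000 = 13.556
σ = √13.556 = 3.682 days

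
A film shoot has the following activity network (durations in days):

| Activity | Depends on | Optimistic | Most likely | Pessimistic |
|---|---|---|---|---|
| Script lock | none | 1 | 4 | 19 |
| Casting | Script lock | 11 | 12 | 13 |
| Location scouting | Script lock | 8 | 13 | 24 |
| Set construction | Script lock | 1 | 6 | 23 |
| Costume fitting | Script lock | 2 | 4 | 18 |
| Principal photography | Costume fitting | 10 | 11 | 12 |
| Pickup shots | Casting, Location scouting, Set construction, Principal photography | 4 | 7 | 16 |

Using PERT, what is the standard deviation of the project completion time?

te_Script lock = (1 + 4·4 + 19)/6 = 36/6 = 6; σ²_Script lock = ((19−1)/6)² = 9.000
te_Casting = (11 + 4·12 + 13)/6 = 72/6 = 12; σ²_Casting = ((13−11)/6)² = 0.111
te_Location scouting = (8 + 4·13 + 24)/6 = 84/6 = 14; σ²_Location scouting = ((24−8)/6)² = 7.111
te_Set construction = (1 + 4·6 + 23)/6 = 48/6 = 8; σ²_Set construction = ((23−1)/6)² = 13.444
te_Costume fitting = (2 + 4·4 + 18)/6 = 36/6 = 6; σ²_Costume fitting = ((18−2)/6)² = 7.111
te_Principal photography = (10 + 4·11 + 12)/6 = 66/6 = 11; σ²_Principal photography = ((12−10)/6)² = 0.111
te_Pickup shots = (4 + 4·7 + 16)/6 = 48/6 = 8; σ²_Pickup shots = ((16−4)/6)² = 4.000

Forward pass:
ES_Script lock = 0; EF_Script lock = 6
ES_Casting = 6; EF_Casting = 6+12 = 18
ES_Location scouting = 6; EF_Location scouting = 6+14 = 20
ES_Set construction = 6; EF_Set construction = 6+8 = 14
ES_Costume fitting = 6; EF_Costume fitting = 6+6 = 12
ES_Principal photography = 12; EF_Principal photography = 12+11 = 23
ES_Pickup shots = max(EF_Casting=18, EF_Location scouting=20, EF_Set construction=14, EF_Principal photography=23) = 23; EF_Pickup shots = 23+8 = 31
Expected project duration μ = 31 days. Critical path: Script lock → Costume fitting → Principal photography → Pickup shots.

Variance along critical path = 9.000 + 7.111 + 0.111 + 4.000 = 20.222
σ = √20.222 = 4.497 days

4.50 days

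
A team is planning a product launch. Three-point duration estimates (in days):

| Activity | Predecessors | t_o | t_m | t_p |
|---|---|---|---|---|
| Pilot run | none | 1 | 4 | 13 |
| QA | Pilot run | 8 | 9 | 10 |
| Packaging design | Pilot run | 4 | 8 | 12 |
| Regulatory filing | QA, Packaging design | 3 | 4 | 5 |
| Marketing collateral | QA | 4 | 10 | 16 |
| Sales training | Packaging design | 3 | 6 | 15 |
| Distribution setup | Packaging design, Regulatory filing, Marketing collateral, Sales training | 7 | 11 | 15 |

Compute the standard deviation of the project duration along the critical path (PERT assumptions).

3.14 days

te_Pilot run = (1 + 4·4 + 13)/6 = 30/6 = 5; σ²_Pilot run = ((13−1)/6)² = 4.000
te_QA = (8 + 4·9 + 10)/6 = 54/6 = 9; σ²_QA = ((10−8)/6)² = 0.111
te_Packaging design = (4 + 4·8 + 12)/6 = 48/6 = 8; σ²_Packaging design = ((12−4)/6)² = 1.778
te_Regulatory filing = (3 + 4·4 + 5)/6 = 24/6 = 4; σ²_Regulatory filing = ((5−3)/6)² = 0.111
te_Marketing collateral = (4 + 4·10 + 16)/6 = 60/6 = 10; σ²_Marketing collateral = ((16−4)/6)² = 4.000
te_Sales training = (3 + 4·6 + 15)/6 = 42/6 = 7; σ²_Sales training = ((15−3)/6)² = 4.000
te_Distribution setup = (7 + 4·11 + 15)/6 = 66/6 = 11; σ²_Distribution setup = ((15−7)/6)² = 1.778

Forward pass:
ES_Pilot run = 0; EF_Pilot run = 5
ES_QA = 5; EF_QA = 5+9 = 14
ES_Packaging design = 5; EF_Packaging design = 5+8 = 13
ES_Regulatory filing = max(EF_QA=14, EF_Packaging design=13) = 14; EF_Regulatory filing = 14+4 = 18
ES_Marketing collateral = 14; EF_Marketing collateral = 14+10 = 24
ES_Sales training = 13; EF_Sales training = 13+7 = 20
ES_Distribution setup = max(EF_Packaging design=13, EF_Regulatory filing=18, EF_Marketing collateral=24, EF_Sales training=20) = 24; EF_Distribution setup = 24+11 = 35
Expected project duration μ = 35 days. Critical path: Pilot run → QA → Marketing collateral → Distribution setup.

Variance along critical path = 4.000 + 0.111 + 4.000 + 1.778 = 9.889
σ = √9.889 = 3.145 days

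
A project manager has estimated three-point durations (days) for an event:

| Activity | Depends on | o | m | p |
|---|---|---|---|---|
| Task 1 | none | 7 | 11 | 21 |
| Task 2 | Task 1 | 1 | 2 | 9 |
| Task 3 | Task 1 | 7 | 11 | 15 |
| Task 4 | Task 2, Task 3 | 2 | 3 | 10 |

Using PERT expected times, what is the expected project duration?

te_Task 1 = (7 + 4·11 + 21)/6 = 72/6 = 12
te_Task 2 = (1 + 4·2 + 9)/6 = 18/6 = 3
te_Task 3 = (7 + 4·11 + 15)/6 = 66/6 = 11
te_Task 4 = (2 + 4·3 + 10)/6 = 24/6 = 4

Forward pass:
ES_Task 1 = 0; EF_Task 1 = 12
ES_Task 2 = 12; EF_Task 2 = 12+3 = 15
ES_Task 3 = 12; EF_Task 3 = 12+11 = 23
ES_Task 4 = max(EF_Task 2=15, EF_Task 3=23) = 23; EF_Task 4 = 23+4 = 27
Expected project duration μ = 27 days. Critical path: Task 1 → Task 3 → Task 4.

27 days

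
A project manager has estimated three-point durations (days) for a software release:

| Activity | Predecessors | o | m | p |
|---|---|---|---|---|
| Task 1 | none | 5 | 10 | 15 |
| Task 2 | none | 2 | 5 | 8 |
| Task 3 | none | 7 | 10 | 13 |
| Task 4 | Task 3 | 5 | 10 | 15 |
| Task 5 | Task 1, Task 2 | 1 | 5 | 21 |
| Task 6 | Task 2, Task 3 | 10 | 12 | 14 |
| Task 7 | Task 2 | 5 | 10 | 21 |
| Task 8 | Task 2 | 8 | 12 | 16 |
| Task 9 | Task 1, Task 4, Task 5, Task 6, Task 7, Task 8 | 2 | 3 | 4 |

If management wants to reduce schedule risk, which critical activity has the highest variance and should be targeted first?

te_Task 1 = (5 + 4·10 + 15)/6 = 60/6 = 10; σ²_Task 1 = ((15−5)/6)² = 2.778
te_Task 2 = (2 + 4·5 + 8)/6 = 30/6 = 5; σ²_Task 2 = ((8−2)/6)² = 1.000
te_Task 3 = (7 + 4·10 + 13)/6 = 60/6 = 10; σ²_Task 3 = ((13−7)/6)² = 1.000
te_Task 4 = (5 + 4·10 + 15)/6 = 60/6 = 10; σ²_Task 4 = ((15−5)/6)² = 2.778
te_Task 5 = (1 + 4·5 + 21)/6 = 42/6 = 7; σ²_Task 5 = ((21−1)/6)² = 11.111
te_Task 6 = (10 + 4·12 + 14)/6 = 72/6 = 12; σ²_Task 6 = ((14−10)/6)² = 0.444
te_Task 7 = (5 + 4·10 + 21)/6 = 66/6 = 11; σ²_Task 7 = ((21−5)/6)² = 7.111
te_Task 8 = (8 + 4·12 + 16)/6 = 72/6 = 12; σ²_Task 8 = ((16−8)/6)² = 1.778
te_Task 9 = (2 + 4·3 + 4)/6 = 18/6 = 3; σ²_Task 9 = ((4−2)/6)² = 0.111

Forward pass:
ES_Task 1 = 0; EF_Task 1 = 10
ES_Task 2 = 0; EF_Task 2 = 5
ES_Task 3 = 0; EF_Task 3 = 10
ES_Task 4 = 10; EF_Task 4 = 10+10 = 20
ES_Task 5 = max(EF_Task 1=10, EF_Task 2=5) = 10; EF_Task 5 = 10+7 = 17
ES_Task 6 = max(EF_Task 2=5, EF_Task 3=10) = 10; EF_Task 6 = 10+12 = 22
ES_Task 7 = 5; EF_Task 7 = 5+11 = 16
ES_Task 8 = 5; EF_Task 8 = 5+12 = 17
ES_Task 9 = max(EF_Task 1=10, EF_Task 4=20, EF_Task 5=17, EF_Task 6=22, EF_Task 7=16, EF_Task 8=17) = 22; EF_Task 9 = 22+3 = 25
Expected project duration μ = 25 days. Critical path: Task 3 → Task 6 → Task 9.

Variances on critical path: σ²_Task 3=1.000, σ²_Task 6=0.444, σ²_Task 9=0.111.
Largest is σ²_Task 3 = 1.000.

Task 3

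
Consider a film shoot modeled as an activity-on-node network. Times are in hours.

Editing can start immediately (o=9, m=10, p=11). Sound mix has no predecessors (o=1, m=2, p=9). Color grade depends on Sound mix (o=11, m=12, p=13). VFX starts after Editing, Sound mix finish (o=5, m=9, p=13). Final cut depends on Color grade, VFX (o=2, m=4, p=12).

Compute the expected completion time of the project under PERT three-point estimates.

te_Editing = (9 + 4·10 + 11)/6 = 60/6 = 10
te_Sound mix = (1 + 4·2 + 9)/6 = 18/6 = 3
te_Color grade = (11 + 4·12 + 13)/6 = 72/6 = 12
te_VFX = (5 + 4·9 + 13)/6 = 54/6 = 9
te_Final cut = (2 + 4·4 + 12)/6 = 30/6 = 5

Forward pass:
ES_Editing = 0; EF_Editing = 10
ES_Sound mix = 0; EF_Sound mix = 3
ES_Color grade = 3; EF_Color grade = 3+12 = 15
ES_VFX = max(EF_Editing=10, EF_Sound mix=3) = 10; EF_VFX = 10+9 = 19
ES_Final cut = max(EF_Color grade=15, EF_VFX=19) = 19; EF_Final cut = 19+5 = 24
Expected project duration μ = 24 hours. Critical path: Editing → VFX → Final cut.

24 hours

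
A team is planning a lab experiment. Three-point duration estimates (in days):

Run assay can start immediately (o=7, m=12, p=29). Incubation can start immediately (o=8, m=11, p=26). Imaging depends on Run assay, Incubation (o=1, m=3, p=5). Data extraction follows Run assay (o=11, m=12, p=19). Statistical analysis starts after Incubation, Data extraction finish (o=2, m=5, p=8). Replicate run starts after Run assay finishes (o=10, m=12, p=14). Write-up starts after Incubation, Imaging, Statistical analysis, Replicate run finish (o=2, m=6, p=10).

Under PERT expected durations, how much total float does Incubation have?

14 days

te_Run assay = (7 + 4·12 + 29)/6 = 84/6 = 14
te_Incubation = (8 + 4·11 + 26)/6 = 78/6 = 13
te_Imaging = (1 + 4·3 + 5)/6 = 18/6 = 3
te_Data extraction = (11 + 4·12 + 19)/6 = 78/6 = 13
te_Statistical analysis = (2 + 4·5 + 8)/6 = 30/6 = 5
te_Replicate run = (10 + 4·12 + 14)/6 = 72/6 = 12
te_Write-up = (2 + 4·6 + 10)/6 = 36/6 = 6

Forward pass:
ES_Run assay = 0; EF_Run assay = 14
ES_Incubation = 0; EF_Incubation = 13
ES_Imaging = max(EF_Run assay=14, EF_Incubation=13) = 14; EF_Imaging = 14+3 = 17
ES_Data extraction = 14; EF_Data extraction = 14+13 = 27
ES_Statistical analysis = max(EF_Incubation=13, EF_Data extraction=27) = 27; EF_Statistical analysis = 27+5 = 32
ES_Replicate run = 14; EF_Replicate run = 14+12 = 26
ES_Write-up = max(EF_Incubation=13, EF_Imaging=17, EF_Statistical analysis=32, EF_Replicate run=26) = 32; EF_Write-up = 32+6 = 38
Expected project duration μ = 38 days. Critical path: Run assay → Data extraction → Statistical analysis → Write-up.

Backward pass:
LF_Write-up = 38; LS_Write-up = 38−6 = 32
LF_Replicate run = LS_Write-up = 32; LS_Replicate run = 32−12 = 20
LF_Statistical analysis = LS_Write-up = 32; LS_Statistical analysis = 32−5 = 27
LF_Data extraction = LS_Statistical analysis = 27; LS_Data extraction = 27−13 = 14
LF_Imaging = LS_Write-up = 32; LS_Imaging = 32−3 = 29
LF_Incubation = min(LS_Imaging=29, LS_Statistical analysis=27, LS_Write-up=32) = 27; LS_Incubation = 27−13 = 14
LF_Run assay = min(LS_Imaging=29, LS_Data extraction=14, LS_Replicate run=20) = 14; LS_Run assay = 14−14 = 0
Slack_Incubation = LS_Incubation − ES_Incubation = 14 − 0 = 14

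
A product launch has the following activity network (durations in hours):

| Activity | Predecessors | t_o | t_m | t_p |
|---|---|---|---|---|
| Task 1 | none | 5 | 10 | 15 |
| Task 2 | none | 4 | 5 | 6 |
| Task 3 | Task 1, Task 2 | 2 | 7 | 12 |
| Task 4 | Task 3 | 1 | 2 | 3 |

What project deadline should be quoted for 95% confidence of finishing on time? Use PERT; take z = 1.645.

te_Task 1 = (5 + 4·10 + 15)/6 = 60/6 = 10; σ²_Task 1 = ((15−5)/6)² = 2.778
te_Task 2 = (4 + 4·5 + 6)/6 = 30/6 = 5; σ²_Task 2 = ((6−4)/6)² = 0.111
te_Task 3 = (2 + 4·7 + 12)/6 = 42/6 = 7; σ²_Task 3 = ((12−2)/6)² = 2.778
te_Task 4 = (1 + 4·2 + 3)/6 = 12/6 = 2; σ²_Task 4 = ((3−1)/6)² = 0.111

Forward pass:
ES_Task 1 = 0; EF_Task 1 = 10
ES_Task 2 = 0; EF_Task 2 = 5
ES_Task 3 = max(EF_Task 1=10, EF_Task 2=5) = 10; EF_Task 3 = 10+7 = 17
ES_Task 4 = 17; EF_Task 4 = 17+2 = 19
Expected project duration μ = 19 hours. Critical path: Task 1 → Task 3 → Task 4.

Variance along critical path = 2.778 + 2.778 + 0.111 = 5.667; σ = 2.380 hours.
D = μ + z·σ = 19 + 1.645·2.380 = 22.9 hours

22.9 hours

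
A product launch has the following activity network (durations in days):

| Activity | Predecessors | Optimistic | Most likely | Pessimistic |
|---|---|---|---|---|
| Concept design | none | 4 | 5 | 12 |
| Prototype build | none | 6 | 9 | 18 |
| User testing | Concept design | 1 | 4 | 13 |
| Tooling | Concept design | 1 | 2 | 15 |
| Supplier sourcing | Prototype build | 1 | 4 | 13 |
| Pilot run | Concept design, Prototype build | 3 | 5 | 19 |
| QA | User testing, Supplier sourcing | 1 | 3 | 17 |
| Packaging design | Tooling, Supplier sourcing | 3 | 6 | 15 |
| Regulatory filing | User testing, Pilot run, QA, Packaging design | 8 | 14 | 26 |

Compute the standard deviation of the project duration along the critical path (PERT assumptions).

te_Concept design = (4 + 4·5 + 12)/6 = 36/6 = 6; σ²_Concept design = ((12−4)/6)² = 1.778
te_Prototype build = (6 + 4·9 + 18)/6 = 60/6 = 10; σ²_Prototype build = ((18−6)/6)² = 4.000
te_User testing = (1 + 4·4 + 13)/6 = 30/6 = 5; σ²_User testing = ((13−1)/6)² = 4.000
te_Tooling = (1 + 4·2 + 15)/6 = 24/6 = 4; σ²_Tooling = ((15−1)/6)² = 5.444
te_Supplier sourcing = (1 + 4·4 + 13)/6 = 30/6 = 5; σ²_Supplier sourcing = ((13−1)/6)² = 4.000
te_Pilot run = (3 + 4·5 + 19)/6 = 42/6 = 7; σ²_Pilot run = ((19−3)/6)² = 7.111
te_QA = (1 + 4·3 + 17)/6 = 30/6 = 5; σ²_QA = ((17−1)/6)² = 7.111
te_Packaging design = (3 + 4·6 + 15)/6 = 42/6 = 7; σ²_Packaging design = ((15−3)/6)² = 4.000
te_Regulatory filing = (8 + 4·14 + 26)/6 = 90/6 = 15; σ²_Regulatory filing = ((26−8)/6)² = 9.000

Forward pass:
ES_Concept design = 0; EF_Concept design = 6
ES_Prototype build = 0; EF_Prototype build = 10
ES_User testing = 6; EF_User testing = 6+5 = 11
ES_Tooling = 6; EF_Tooling = 6+4 = 10
ES_Supplier sourcing = 10; EF_Supplier sourcing = 10+5 = 15
ES_Pilot run = max(EF_Concept design=6, EF_Prototype build=10) = 10; EF_Pilot run = 10+7 = 17
ES_QA = max(EF_User testing=11, EF_Supplier sourcing=15) = 15; EF_QA = 15+5 = 20
ES_Packaging design = max(EF_Tooling=10, EF_Supplier sourcing=15) = 15; EF_Packaging design = 15+7 = 22
ES_Regulatory filing = max(EF_User testing=11, EF_Pilot run=17, EF_QA=20, EF_Packaging design=22) = 22; EF_Regulatory filing = 22+15 = 37
Expected project duration μ = 37 days. Critical path: Prototype build → Supplier sourcing → Packaging design → Regulatory filing.

Variance along critical path = 4.000 + 4.000 + 4.000 + 9.000 = 21.000
σ = √21.000 = 4.583 days

4.58 days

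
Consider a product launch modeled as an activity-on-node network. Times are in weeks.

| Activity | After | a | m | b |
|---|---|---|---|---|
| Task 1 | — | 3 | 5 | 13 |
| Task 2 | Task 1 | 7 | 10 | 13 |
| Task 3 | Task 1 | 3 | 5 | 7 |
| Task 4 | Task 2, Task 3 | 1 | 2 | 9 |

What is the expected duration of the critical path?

te_Task 1 = (3 + 4·5 + 13)/6 = 36/6 = 6
te_Task 2 = (7 + 4·10 + 13)/6 = 60/6 = 10
te_Task 3 = (3 + 4·5 + 7)/6 = 30/6 = 5
te_Task 4 = (1 + 4·2 + 9)/6 = 18/6 = 3

Forward pass:
ES_Task 1 = 0; EF_Task 1 = 6
ES_Task 2 = 6; EF_Task 2 = 6+10 = 16
ES_Task 3 = 6; EF_Task 3 = 6+5 = 11
ES_Task 4 = max(EF_Task 2=16, EF_Task 3=11) = 16; EF_Task 4 = 16+3 = 19
Expected project duration μ = 19 weeks. Critical path: Task 1 → Task 2 → Task 4.

19 weeks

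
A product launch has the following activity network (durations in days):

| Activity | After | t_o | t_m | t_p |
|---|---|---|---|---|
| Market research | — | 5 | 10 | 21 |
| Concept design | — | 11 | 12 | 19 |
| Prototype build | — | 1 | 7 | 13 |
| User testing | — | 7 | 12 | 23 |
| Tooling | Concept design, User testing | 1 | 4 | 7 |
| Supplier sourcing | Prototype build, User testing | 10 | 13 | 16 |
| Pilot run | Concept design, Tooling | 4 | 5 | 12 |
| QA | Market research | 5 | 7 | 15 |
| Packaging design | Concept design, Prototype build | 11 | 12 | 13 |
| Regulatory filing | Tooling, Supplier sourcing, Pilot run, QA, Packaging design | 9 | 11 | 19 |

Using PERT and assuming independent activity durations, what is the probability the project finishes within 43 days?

0.935

te_Market research = (5 + 4·10 + 21)/6 = 66/6 = 11; σ²_Market research = ((21−5)/6)² = 7.111
te_Concept design = (11 + 4·12 + 19)/6 = 78/6 = 13; σ²_Concept design = ((19−11)/6)² = 1.778
te_Prototype build = (1 + 4·7 + 13)/6 = 42/6 = 7; σ²_Prototype build = ((13−1)/6)² = 4.000
te_User testing = (7 + 4·12 + 23)/6 = 78/6 = 13; σ²_User testing = ((23−7)/6)² = 7.111
te_Tooling = (1 + 4·4 + 7)/6 = 24/6 = 4; σ²_Tooling = ((7−1)/6)² = 1.000
te_Supplier sourcing = (10 + 4·13 + 16)/6 = 78/6 = 13; σ²_Supplier sourcing = ((16−10)/6)² = 1.000
te_Pilot run = (4 + 4·5 + 12)/6 = 36/6 = 6; σ²_Pilot run = ((12−4)/6)² = 1.778
te_QA = (5 + 4·7 + 15)/6 = 48/6 = 8; σ²_QA = ((15−5)/6)² = 2.778
te_Packaging design = (11 + 4·12 + 13)/6 = 72/6 = 12; σ²_Packaging design = ((13−11)/6)² = 0.111
te_Regulatory filing = (9 + 4·11 + 19)/6 = 72/6 = 12; σ²_Regulatory filing = ((19−9)/6)² = 2.778

Forward pass:
ES_Market research = 0; EF_Market research = 11
ES_Concept design = 0; EF_Concept design = 13
ES_Prototype build = 0; EF_Prototype build = 7
ES_User testing = 0; EF_User testing = 13
ES_Tooling = max(EF_Concept design=13, EF_User testing=13) = 13; EF_Tooling = 13+4 = 17
ES_Supplier sourcing = max(EF_Prototype build=7, EF_User testing=13) = 13; EF_Supplier sourcing = 13+13 = 26
ES_Pilot run = max(EF_Concept design=13, EF_Tooling=17) = 17; EF_Pilot run = 17+6 = 23
ES_QA = 11; EF_QA = 11+8 = 19
ES_Packaging design = max(EF_Concept design=13, EF_Prototype build=7) = 13; EF_Packaging design = 13+12 = 25
ES_Regulatory filing = max(EF_Tooling=17, EF_Supplier sourcing=26, EF_Pilot run=23, EF_QA=19, EF_Packaging design=25) = 26; EF_Regulatory filing = 26+12 = 38
Expected project duration μ = 38 days. Critical path: User testing → Supplier sourcing → Regulatory filing.

Variance along critical path = 7.111 + 1.000 + 2.778 = 10.889; σ = √10.889 = 3.300 days.
Z = (43 − 38) / 3.300 = 1.515
P(T ≤ 43) = Φ(1.515) ≈ 0.935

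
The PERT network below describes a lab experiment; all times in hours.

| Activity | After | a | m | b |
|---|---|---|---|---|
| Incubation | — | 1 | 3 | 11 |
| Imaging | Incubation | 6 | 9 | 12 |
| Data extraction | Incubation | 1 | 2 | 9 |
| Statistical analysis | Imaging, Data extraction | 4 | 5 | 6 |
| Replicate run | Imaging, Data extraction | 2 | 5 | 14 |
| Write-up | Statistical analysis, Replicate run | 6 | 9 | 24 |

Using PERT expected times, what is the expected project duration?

te_Incubation = (1 + 4·3 + 11)/6 = 24/6 = 4
te_Imaging = (6 + 4·9 + 12)/6 = 54/6 = 9
te_Data extraction = (1 + 4·2 + 9)/6 = 18/6 = 3
te_Statistical analysis = (4 + 4·5 + 6)/6 = 30/6 = 5
te_Replicate run = (2 + 4·5 + 14)/6 = 36/6 = 6
te_Write-up = (6 + 4·9 + 24)/6 = 66/6 = 11

Forward pass:
ES_Incubation = 0; EF_Incubation = 4
ES_Imaging = 4; EF_Imaging = 4+9 = 13
ES_Data extraction = 4; EF_Data extraction = 4+3 = 7
ES_Statistical analysis = max(EF_Imaging=13, EF_Data extraction=7) = 13; EF_Statistical analysis = 13+5 = 18
ES_Replicate run = max(EF_Imaging=13, EF_Data extraction=7) = 13; EF_Replicate run = 13+6 = 19
ES_Write-up = max(EF_Statistical analysis=18, EF_Replicate run=19) = 19; EF_Write-up = 19+11 = 30
Expected project duration μ = 30 hours. Critical path: Incubation → Imaging → Replicate run → Write-up.

30 hours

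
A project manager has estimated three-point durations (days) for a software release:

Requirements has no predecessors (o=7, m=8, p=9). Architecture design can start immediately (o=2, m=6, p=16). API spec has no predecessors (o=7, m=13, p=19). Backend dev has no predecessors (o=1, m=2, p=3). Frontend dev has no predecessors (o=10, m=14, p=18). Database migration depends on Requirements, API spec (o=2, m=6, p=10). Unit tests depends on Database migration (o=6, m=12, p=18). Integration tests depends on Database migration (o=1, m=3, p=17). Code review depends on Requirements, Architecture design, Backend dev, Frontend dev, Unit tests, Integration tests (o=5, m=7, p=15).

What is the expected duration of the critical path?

39 days

te_Requirements = (7 + 4·8 + 9)/6 = 48/6 = 8
te_Architecture design = (2 + 4·6 + 16)/6 = 42/6 = 7
te_API spec = (7 + 4·13 + 19)/6 = 78/6 = 13
te_Backend dev = (1 + 4·2 + 3)/6 = 12/6 = 2
te_Frontend dev = (10 + 4·14 + 18)/6 = 84/6 = 14
te_Database migration = (2 + 4·6 + 10)/6 = 36/6 = 6
te_Unit tests = (6 + 4·12 + 18)/6 = 72/6 = 12
te_Integration tests = (1 + 4·3 + 17)/6 = 30/6 = 5
te_Code review = (5 + 4·7 + 15)/6 = 48/6 = 8

Forward pass:
ES_Requirements = 0; EF_Requirements = 8
ES_Architecture design = 0; EF_Architecture design = 7
ES_API spec = 0; EF_API spec = 13
ES_Backend dev = 0; EF_Backend dev = 2
ES_Frontend dev = 0; EF_Frontend dev = 14
ES_Database migration = max(EF_Requirements=8, EF_API spec=13) = 13; EF_Database migration = 13+6 = 19
ES_Unit tests = 19; EF_Unit tests = 19+12 = 31
ES_Integration tests = 19; EF_Integration tests = 19+5 = 24
ES_Code review = max(EF_Requirements=8, EF_Architecture design=7, EF_Backend dev=2, EF_Frontend dev=14, EF_Unit tests=31, EF_Integration tests=24) = 31; EF_Code review = 31+8 = 39
Expected project duration μ = 39 days. Critical path: API spec → Database migration → Unit tests → Code review.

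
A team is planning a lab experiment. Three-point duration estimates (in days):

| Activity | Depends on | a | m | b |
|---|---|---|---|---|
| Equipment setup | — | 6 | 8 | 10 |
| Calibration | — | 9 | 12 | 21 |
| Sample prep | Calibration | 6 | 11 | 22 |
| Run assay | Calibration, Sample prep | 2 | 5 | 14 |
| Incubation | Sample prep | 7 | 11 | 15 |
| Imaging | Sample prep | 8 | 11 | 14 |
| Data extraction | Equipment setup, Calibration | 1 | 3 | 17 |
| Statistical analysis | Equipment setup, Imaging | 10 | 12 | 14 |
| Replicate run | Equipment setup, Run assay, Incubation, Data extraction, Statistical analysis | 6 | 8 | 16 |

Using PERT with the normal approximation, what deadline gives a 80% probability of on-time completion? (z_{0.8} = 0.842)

te_Equipment setup = (6 + 4·8 + 10)/6 = 48/6 = 8; σ²_Equipment setup = ((10−6)/6)² = 0.444
te_Calibration = (9 + 4·12 + 21)/6 = 78/6 = 13; σ²_Calibration = ((21−9)/6)² = 4.000
te_Sample prep = (6 + 4·11 + 22)/6 = 72/6 = 12; σ²_Sample prep = ((22−6)/6)² = 7.111
te_Run assay = (2 + 4·5 + 14)/6 = 36/6 = 6; σ²_Run assay = ((14−2)/6)² = 4.000
te_Incubation = (7 + 4·11 + 15)/6 = 66/6 = 11; σ²_Incubation = ((15−7)/6)² = 1.778
te_Imaging = (8 + 4·11 + 14)/6 = 66/6 = 11; σ²_Imaging = ((14−8)/6)² = 1.000
te_Data extraction = (1 + 4·3 + 17)/6 = 30/6 = 5; σ²_Data extraction = ((17−1)/6)² = 7.111
te_Statistical analysis = (10 + 4·12 + 14)/6 = 72/6 = 12; σ²_Statistical analysis = ((14−10)/6)² = 0.444
te_Replicate run = (6 + 4·8 + 16)/6 = 54/6 = 9; σ²_Replicate run = ((16−6)/6)² = 2.778

Forward pass:
ES_Equipment setup = 0; EF_Equipment setup = 8
ES_Calibration = 0; EF_Calibration = 13
ES_Sample prep = 13; EF_Sample prep = 13+12 = 25
ES_Run assay = max(EF_Calibration=13, EF_Sample prep=25) = 25; EF_Run assay = 25+6 = 31
ES_Incubation = 25; EF_Incubation = 25+11 = 36
ES_Imaging = 25; EF_Imaging = 25+11 = 36
ES_Data extraction = max(EF_Equipment setup=8, EF_Calibration=13) = 13; EF_Data extraction = 13+5 = 18
ES_Statistical analysis = max(EF_Equipment setup=8, EF_Imaging=36) = 36; EF_Statistical analysis = 36+12 = 48
ES_Replicate run = max(EF_Equipment setup=8, EF_Run assay=31, EF_Incubation=36, EF_Data extraction=18, EF_Statistical analysis=48) = 48; EF_Replicate run = 48+9 = 57
Expected project duration μ = 57 days. Critical path: Calibration → Sample prep → Imaging → Statistical analysis → Replicate run.

Variance along critical path = 4.000 + 7.111 + 1.000 + 0.444 + 2.778 = 15.333; σ = 3.916 days.
D = μ + z·σ = 57 + 0.842·3.916 = 60.3 days

60.3 days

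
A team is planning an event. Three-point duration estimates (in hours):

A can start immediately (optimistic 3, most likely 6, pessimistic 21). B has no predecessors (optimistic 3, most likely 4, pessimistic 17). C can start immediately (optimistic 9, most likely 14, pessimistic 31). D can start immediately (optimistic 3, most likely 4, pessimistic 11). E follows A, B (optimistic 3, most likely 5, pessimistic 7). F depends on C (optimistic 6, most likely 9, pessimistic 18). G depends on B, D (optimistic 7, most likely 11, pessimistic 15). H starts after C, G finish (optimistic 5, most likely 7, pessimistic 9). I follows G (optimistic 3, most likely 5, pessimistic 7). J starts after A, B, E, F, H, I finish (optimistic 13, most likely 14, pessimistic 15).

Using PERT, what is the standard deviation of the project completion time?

4.19 hours

te_A = (3 + 4·6 + 21)/6 = 48/6 = 8; σ²_A = ((21−3)/6)² = 9.000
te_B = (3 + 4·4 + 17)/6 = 36/6 = 6; σ²_B = ((17−3)/6)² = 5.444
te_C = (9 + 4·14 + 31)/6 = 96/6 = 16; σ²_C = ((31−9)/6)² = 13.444
te_D = (3 + 4·4 + 11)/6 = 30/6 = 5; σ²_D = ((11−3)/6)² = 1.778
te_E = (3 + 4·5 + 7)/6 = 30/6 = 5; σ²_E = ((7−3)/6)² = 0.444
te_F = (6 + 4·9 + 18)/6 = 60/6 = 10; σ²_F = ((18−6)/6)² = 4.000
te_G = (7 + 4·11 + 15)/6 = 66/6 = 11; σ²_G = ((15−7)/6)² = 1.778
te_H = (5 + 4·7 + 9)/6 = 42/6 = 7; σ²_H = ((9−5)/6)² = 0.444
te_I = (3 + 4·5 + 7)/6 = 30/6 = 5; σ²_I = ((7−3)/6)² = 0.444
te_J = (13 + 4·14 + 15)/6 = 84/6 = 14; σ²_J = ((15−13)/6)² = 0.111

Forward pass:
ES_A = 0; EF_A = 8
ES_B = 0; EF_B = 6
ES_C = 0; EF_C = 16
ES_D = 0; EF_D = 5
ES_E = max(EF_A=8, EF_B=6) = 8; EF_E = 8+5 = 13
ES_F = 16; EF_F = 16+10 = 26
ES_G = max(EF_B=6, EF_D=5) = 6; EF_G = 6+11 = 17
ES_H = max(EF_C=16, EF_G=17) = 17; EF_H = 17+7 = 24
ES_I = 17; EF_I = 17+5 = 22
ES_J = max(EF_A=8, EF_B=6, EF_E=13, EF_F=26, EF_H=24, EF_I=22) = 26; EF_J = 26+14 = 40
Expected project duration μ = 40 hours. Critical path: C → F → J.

Variance along critical path = 13.444 + 4.000 + 0.111 = 17.556
σ = √17.556 = 4.190 hours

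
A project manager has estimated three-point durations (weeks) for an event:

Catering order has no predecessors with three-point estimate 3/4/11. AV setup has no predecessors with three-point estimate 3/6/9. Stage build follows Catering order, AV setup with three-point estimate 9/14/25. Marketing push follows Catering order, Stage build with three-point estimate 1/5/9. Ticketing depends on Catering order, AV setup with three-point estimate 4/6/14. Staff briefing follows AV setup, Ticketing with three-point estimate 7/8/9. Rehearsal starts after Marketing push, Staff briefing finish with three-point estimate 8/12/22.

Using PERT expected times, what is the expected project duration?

39 weeks

te_Catering order = (3 + 4·4 + 11)/6 = 30/6 = 5
te_AV setup = (3 + 4·6 + 9)/6 = 36/6 = 6
te_Stage build = (9 + 4·14 + 25)/6 = 90/6 = 15
te_Marketing push = (1 + 4·5 + 9)/6 = 30/6 = 5
te_Ticketing = (4 + 4·6 + 14)/6 = 42/6 = 7
te_Staff briefing = (7 + 4·8 + 9)/6 = 48/6 = 8
te_Rehearsal = (8 + 4·12 + 22)/6 = 78/6 = 13

Forward pass:
ES_Catering order = 0; EF_Catering order = 5
ES_AV setup = 0; EF_AV setup = 6
ES_Stage build = max(EF_Catering order=5, EF_AV setup=6) = 6; EF_Stage build = 6+15 = 21
ES_Marketing push = max(EF_Catering order=5, EF_Stage build=21) = 21; EF_Marketing push = 21+5 = 26
ES_Ticketing = max(EF_Catering order=5, EF_AV setup=6) = 6; EF_Ticketing = 6+7 = 13
ES_Staff briefing = max(EF_AV setup=6, EF_Ticketing=13) = 13; EF_Staff briefing = 13+8 = 21
ES_Rehearsal = max(EF_Marketing push=26, EF_Staff briefing=21) = 26; EF_Rehearsal = 26+13 = 39
Expected project duration μ = 39 weeks. Critical path: AV setup → Stage build → Marketing push → Rehearsal.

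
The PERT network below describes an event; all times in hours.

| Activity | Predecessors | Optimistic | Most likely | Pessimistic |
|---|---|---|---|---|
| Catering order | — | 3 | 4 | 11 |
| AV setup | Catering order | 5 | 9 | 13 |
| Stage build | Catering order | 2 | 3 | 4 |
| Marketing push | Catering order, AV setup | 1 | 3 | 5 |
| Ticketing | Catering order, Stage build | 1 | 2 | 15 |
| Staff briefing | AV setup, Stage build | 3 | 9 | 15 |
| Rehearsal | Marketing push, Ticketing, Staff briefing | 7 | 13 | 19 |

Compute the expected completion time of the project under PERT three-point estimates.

36 hours

te_Catering order = (3 + 4·4 + 11)/6 = 30/6 = 5
te_AV setup = (5 + 4·9 + 13)/6 = 54/6 = 9
te_Stage build = (2 + 4·3 + 4)/6 = 18/6 = 3
te_Marketing push = (1 + 4·3 + 5)/6 = 18/6 = 3
te_Ticketing = (1 + 4·2 + 15)/6 = 24/6 = 4
te_Staff briefing = (3 + 4·9 + 15)/6 = 54/6 = 9
te_Rehearsal = (7 + 4·13 + 19)/6 = 78/6 = 13

Forward pass:
ES_Catering order = 0; EF_Catering order = 5
ES_AV setup = 5; EF_AV setup = 5+9 = 14
ES_Stage build = 5; EF_Stage build = 5+3 = 8
ES_Marketing push = max(EF_Catering order=5, EF_AV setup=14) = 14; EF_Marketing push = 14+3 = 17
ES_Ticketing = max(EF_Catering order=5, EF_Stage build=8) = 8; EF_Ticketing = 8+4 = 12
ES_Staff briefing = max(EF_AV setup=14, EF_Stage build=8) = 14; EF_Staff briefing = 14+9 = 23
ES_Rehearsal = max(EF_Marketing push=17, EF_Ticketing=12, EF_Staff briefing=23) = 23; EF_Rehearsal = 23+13 = 36
Expected project duration μ = 36 hours. Critical path: Catering order → AV setup → Staff briefing → Rehearsal.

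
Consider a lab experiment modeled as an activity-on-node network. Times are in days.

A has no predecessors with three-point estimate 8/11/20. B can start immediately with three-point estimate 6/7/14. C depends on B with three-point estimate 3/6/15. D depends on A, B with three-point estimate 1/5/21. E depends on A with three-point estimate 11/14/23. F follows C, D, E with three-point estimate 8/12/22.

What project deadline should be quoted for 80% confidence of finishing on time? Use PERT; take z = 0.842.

43.1 days

te_A = (8 + 4·11 + 20)/6 = 72/6 = 12; σ²_A = ((20−8)/6)² = 4.000
te_B = (6 + 4·7 + 14)/6 = 48/6 = 8; σ²_B = ((14−6)/6)² = 1.778
te_C = (3 + 4·6 + 15)/6 = 42/6 = 7; σ²_C = ((15−3)/6)² = 4.000
te_D = (1 + 4·5 + 21)/6 = 42/6 = 7; σ²_D = ((21−1)/6)² = 11.111
te_E = (11 + 4·14 + 23)/6 = 90/6 = 15; σ²_E = ((23−11)/6)² = 4.000
te_F = (8 + 4·12 + 22)/6 = 78/6 = 13; σ²_F = ((22−8)/6)² = 5.444

Forward pass:
ES_A = 0; EF_A = 12
ES_B = 0; EF_B = 8
ES_C = 8; EF_C = 8+7 = 15
ES_D = max(EF_A=12, EF_B=8) = 12; EF_D = 12+7 = 19
ES_E = 12; EF_E = 12+15 = 27
ES_F = max(EF_C=15, EF_D=19, EF_E=27) = 27; EF_F = 27+13 = 40
Expected project duration μ = 40 days. Critical path: A → E → F.

Variance along critical path = 4.000 + 4.000 + 5.444 = 13.444; σ = 3.667 days.
D = μ + z·σ = 40 + 0.842·3.667 = 43.1 days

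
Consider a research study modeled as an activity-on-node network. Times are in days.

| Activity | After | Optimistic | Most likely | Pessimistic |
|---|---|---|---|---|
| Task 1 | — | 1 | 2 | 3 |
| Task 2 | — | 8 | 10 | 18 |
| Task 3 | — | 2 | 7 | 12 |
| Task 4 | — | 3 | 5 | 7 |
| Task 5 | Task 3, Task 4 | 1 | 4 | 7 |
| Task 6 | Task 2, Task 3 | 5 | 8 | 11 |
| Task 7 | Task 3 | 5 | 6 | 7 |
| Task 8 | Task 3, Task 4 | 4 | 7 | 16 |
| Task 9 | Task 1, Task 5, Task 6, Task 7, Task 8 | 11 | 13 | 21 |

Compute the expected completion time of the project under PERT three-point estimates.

te_Task 1 = (1 + 4·2 + 3)/6 = 12/6 = 2
te_Task 2 = (8 + 4·10 + 18)/6 = 66/6 = 11
te_Task 3 = (2 + 4·7 + 12)/6 = 42/6 = 7
te_Task 4 = (3 + 4·5 + 7)/6 = 30/6 = 5
te_Task 5 = (1 + 4·4 + 7)/6 = 24/6 = 4
te_Task 6 = (5 + 4·8 + 11)/6 = 48/6 = 8
te_Task 7 = (5 + 4·6 + 7)/6 = 36/6 = 6
te_Task 8 = (4 + 4·7 + 16)/6 = 48/6 = 8
te_Task 9 = (11 + 4·13 + 21)/6 = 84/6 = 14

Forward pass:
ES_Task 1 = 0; EF_Task 1 = 2
ES_Task 2 = 0; EF_Task 2 = 11
ES_Task 3 = 0; EF_Task 3 = 7
ES_Task 4 = 0; EF_Task 4 = 5
ES_Task 5 = max(EF_Task 3=7, EF_Task 4=5) = 7; EF_Task 5 = 7+4 = 11
ES_Task 6 = max(EF_Task 2=11, EF_Task 3=7) = 11; EF_Task 6 = 11+8 = 19
ES_Task 7 = 7; EF_Task 7 = 7+6 = 13
ES_Task 8 = max(EF_Task 3=7, EF_Task 4=5) = 7; EF_Task 8 = 7+8 = 15
ES_Task 9 = max(EF_Task 1=2, EF_Task 5=11, EF_Task 6=19, EF_Task 7=13, EF_Task 8=15) = 19; EF_Task 9 = 19+14 = 33
Expected project duration μ = 33 days. Critical path: Task 2 → Task 6 → Task 9.

33 days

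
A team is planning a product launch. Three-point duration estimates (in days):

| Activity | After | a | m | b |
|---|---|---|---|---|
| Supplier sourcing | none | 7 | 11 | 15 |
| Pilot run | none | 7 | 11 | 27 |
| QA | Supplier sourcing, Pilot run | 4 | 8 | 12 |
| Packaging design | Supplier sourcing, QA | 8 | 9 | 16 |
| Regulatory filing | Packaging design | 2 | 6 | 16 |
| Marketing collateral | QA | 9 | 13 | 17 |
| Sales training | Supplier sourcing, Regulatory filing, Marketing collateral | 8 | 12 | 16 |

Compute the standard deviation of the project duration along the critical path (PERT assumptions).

te_Supplier sourcing = (7 + 4·11 + 15)/6 = 66/6 = 11; σ²_Supplier sourcing = ((15−7)/6)² = 1.778
te_Pilot run = (7 + 4·11 + 27)/6 = 78/6 = 13; σ²_Pilot run = ((27−7)/6)² = 11.111
te_QA = (4 + 4·8 + 12)/6 = 48/6 = 8; σ²_QA = ((12−4)/6)² = 1.778
te_Packaging design = (8 + 4·9 + 16)/6 = 60/6 = 10; σ²_Packaging design = ((16−8)/6)² = 1.778
te_Regulatory filing = (2 + 4·6 + 16)/6 = 42/6 = 7; σ²_Regulatory filing = ((16−2)/6)² = 5.444
te_Marketing collateral = (9 + 4·13 + 17)/6 = 78/6 = 13; σ²_Marketing collateral = ((17−9)/6)² = 1.778
te_Sales training = (8 + 4·12 + 16)/6 = 72/6 = 12; σ²_Sales training = ((16−8)/6)² = 1.778

Forward pass:
ES_Supplier sourcing = 0; EF_Supplier sourcing = 11
ES_Pilot run = 0; EF_Pilot run = 13
ES_QA = max(EF_Supplier sourcing=11, EF_Pilot run=13) = 13; EF_QA = 13+8 = 21
ES_Packaging design = max(EF_Supplier sourcing=11, EF_QA=21) = 21; EF_Packaging design = 21+10 = 31
ES_Regulatory filing = 31; EF_Regulatory filing = 31+7 = 38
ES_Marketing collateral = 21; EF_Marketing collateral = 21+13 = 34
ES_Sales training = max(EF_Supplier sourcing=11, EF_Regulatory filing=38, EF_Marketing collateral=34) = 38; EF_Sales training = 38+12 = 50
Expected project duration μ = 50 days. Critical path: Pilot run → QA → Packaging design → Regulatory filing → Sales training.

Variance along critical path = 11.111 + 1.778 + 1.778 + 5.444 + 1.778 = 21.889
σ = √21.889 = 4.679 days

4.68 days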